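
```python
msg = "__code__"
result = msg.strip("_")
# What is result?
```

Trace:
`msg = "__code__"` → msg = '__code__'
`result = msg.strip("_")` → result = 'code'
So result = 'code'

Answer: 'code'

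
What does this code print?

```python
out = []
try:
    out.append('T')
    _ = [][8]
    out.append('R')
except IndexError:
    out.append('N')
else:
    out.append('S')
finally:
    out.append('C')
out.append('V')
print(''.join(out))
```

Execution trace: 'T' (try body) → 'N' (except IndexError) → 'C' (finally) → 'V' (after the try/except). Output: TNCV

Answer: TNCV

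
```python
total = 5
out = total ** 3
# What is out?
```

Trace:
`total = 5` → total = 5
`out = total ** 3` → out = 125
So out = 125

Answer: 125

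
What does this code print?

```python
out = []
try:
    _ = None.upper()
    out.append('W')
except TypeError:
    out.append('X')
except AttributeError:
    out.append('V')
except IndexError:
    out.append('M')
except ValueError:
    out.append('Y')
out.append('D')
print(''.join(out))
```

Execution trace: 'V' (except AttributeError) → 'D' (after the try/except). Output: VD

Answer: VD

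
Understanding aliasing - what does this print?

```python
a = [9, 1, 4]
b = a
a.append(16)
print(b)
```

Key concept: basic list aliasing.
Step by step:
`a = [9, 1, 4]` → a = [9, 1, 4]
`b = a` → b = [9, 1, 4] (same object as a)
`a.append(16)` → a = [9, 1, 4, 16] (same object as b); b = [9, 1, 4, 16] (same object as a)
`print(b)` → prints [9, 1, 4, 16]

Answer: [9, 1, 4, 16]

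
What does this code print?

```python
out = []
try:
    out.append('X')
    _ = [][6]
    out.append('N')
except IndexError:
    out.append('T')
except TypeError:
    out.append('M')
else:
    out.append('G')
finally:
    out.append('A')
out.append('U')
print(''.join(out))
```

Execution trace: 'X' (try body) → 'T' (except IndexError) → 'A' (finally) → 'U' (after the try/except). Output: XTAU

Answer: XTAU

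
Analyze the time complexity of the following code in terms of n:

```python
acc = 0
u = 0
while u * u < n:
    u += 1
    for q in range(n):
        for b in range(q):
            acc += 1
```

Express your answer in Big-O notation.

Each loop level contributes: √n × n × n. Multiplying the contributions gives O(n^2√n).

Answer: O(n^2√n)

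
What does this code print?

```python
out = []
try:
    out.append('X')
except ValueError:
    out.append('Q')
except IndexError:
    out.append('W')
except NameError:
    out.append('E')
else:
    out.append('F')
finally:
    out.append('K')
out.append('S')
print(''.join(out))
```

Execution trace: 'X' (try body, no exception) → 'F' (else) → 'K' (finally) → 'S' (after the try/except). Output: XFKS

Answer: XFKS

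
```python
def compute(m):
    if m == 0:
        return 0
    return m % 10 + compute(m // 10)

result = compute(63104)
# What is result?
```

Sum of digits of 63104: 4 + 0 + 1 + 3 + 6 = 14

Answer: 14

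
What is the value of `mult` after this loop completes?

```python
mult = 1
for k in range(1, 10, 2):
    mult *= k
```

Product of 1, 3, 5, ... up to 9
`mult` takes the values: 1 → 3 → 15 → 105 → 945

Answer: 945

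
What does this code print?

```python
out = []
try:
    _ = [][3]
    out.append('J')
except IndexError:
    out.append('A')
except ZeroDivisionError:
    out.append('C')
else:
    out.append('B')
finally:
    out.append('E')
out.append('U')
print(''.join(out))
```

Execution trace: 'A' (except IndexError) → 'E' (finally) → 'U' (after the try/except). Output: AEU

Answer: AEU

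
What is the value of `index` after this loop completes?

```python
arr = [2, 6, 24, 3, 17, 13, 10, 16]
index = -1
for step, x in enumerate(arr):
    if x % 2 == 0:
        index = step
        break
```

First even number index in [2, 6, 24, 3, 17, 13, 10, 16]
`index` takes the values: -1 → 0

Answer: 0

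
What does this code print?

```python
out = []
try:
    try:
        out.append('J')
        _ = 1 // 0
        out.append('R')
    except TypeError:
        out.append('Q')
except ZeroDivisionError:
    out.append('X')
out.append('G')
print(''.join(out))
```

Execution trace: 'J' (try body) → 'X' (outer except ZeroDivisionError) → 'G' (after the try/except). Output: JXG

Answer: JXG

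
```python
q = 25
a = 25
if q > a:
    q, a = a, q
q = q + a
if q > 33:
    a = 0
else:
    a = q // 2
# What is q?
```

Trace:
`q = 25` → q = 25
`a = 25` → a = 25
`if q > a: ...` → q > a is False → no variable changes
`q = q + a` → q = 50
`if q > 33: ...` → q > 33 is True → a = 0
So q = 50

Answer: 50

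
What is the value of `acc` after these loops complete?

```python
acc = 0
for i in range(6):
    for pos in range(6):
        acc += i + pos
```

Sum of all i+pos for i,pos in 6x6
`acc` takes the values: 0 → 1 → 3 → 6 → 10 → 15 → 16 → 18 → 21 → 25 → 30 → 36 → 38 → 41 → 45 → 50 → 56 → 63 → 66 → 70 → 75 → 81 → 88 → 96 → 100 → 105 → 111 → 118 → 126 → 135 → 140 → 146 → 153 → 161 → 170 → 180

Answer: 180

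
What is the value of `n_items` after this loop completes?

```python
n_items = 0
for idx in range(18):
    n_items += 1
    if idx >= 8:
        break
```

Loop breaks when idx reaches 8, n_items is 9
`n_items` takes the values: 0 → 1 → 2 → 3 → 4 → 5 → 6 → 7 → 8 → 9

Answer: 9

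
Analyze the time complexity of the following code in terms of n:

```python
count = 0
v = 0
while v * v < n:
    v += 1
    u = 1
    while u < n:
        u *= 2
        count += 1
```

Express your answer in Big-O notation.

Each loop level contributes: √n × log n. Multiplying the contributions gives O(√n log n).

Answer: O(√n log n)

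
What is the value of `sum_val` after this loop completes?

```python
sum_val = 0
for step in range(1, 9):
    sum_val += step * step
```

Sum of squares 1² to 8² = 204
`sum_val` takes the values: 0 → 1 → 5 → 14 → 30 → 55 → 91 → 140 → 204

Answer: 204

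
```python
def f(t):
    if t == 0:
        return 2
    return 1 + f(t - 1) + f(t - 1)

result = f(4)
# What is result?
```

f(t) = 1 + 2·f(t-1), f(0)=2. Closed form: (2+1)·2^4 - 1 = 47.

Answer: 47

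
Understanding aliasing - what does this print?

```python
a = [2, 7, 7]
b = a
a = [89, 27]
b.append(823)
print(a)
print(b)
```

Key concept: rebinding vs mutation: a is rebound to a new list, b still points at the original.
Step by step:
`a = [2, 7, 7]` → a = [2, 7, 7]
`b = a` → b = [2, 7, 7] (same object as a)
`a = [89, 27]` → a = [89, 27]
`b.append(823)` → b = [2, 7, 7, 823]
`print(a)` → prints [89, 27]
`print(b)` → prints [2, 7, 7, 823]

Answer:
[89, 27]
[2, 7, 7, 823]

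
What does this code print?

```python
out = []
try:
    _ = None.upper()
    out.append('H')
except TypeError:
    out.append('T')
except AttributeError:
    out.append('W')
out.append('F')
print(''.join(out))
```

Execution trace: 'W' (except AttributeError) → 'F' (after the try/except). Output: WF

Answer: WF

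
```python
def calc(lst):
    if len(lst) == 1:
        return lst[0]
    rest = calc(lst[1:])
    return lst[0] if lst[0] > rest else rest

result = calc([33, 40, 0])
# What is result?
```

Recursive max over [33, 40, 0] = 40

Answer: 40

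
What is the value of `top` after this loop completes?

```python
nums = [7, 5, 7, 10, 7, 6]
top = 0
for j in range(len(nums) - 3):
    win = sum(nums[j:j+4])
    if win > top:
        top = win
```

Max sum of 4-element window in [7, 5, 7, 10, 7, 6]
`top` takes the values: 0 → 29 → 30

Answer: 30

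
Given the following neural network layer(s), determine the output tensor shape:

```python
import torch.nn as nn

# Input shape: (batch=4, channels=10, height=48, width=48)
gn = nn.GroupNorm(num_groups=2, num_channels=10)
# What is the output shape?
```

Input: (4, 10, 48, 48) -> Output: (4, 10, 48, 48)

Answer: (4, 10, 48, 48)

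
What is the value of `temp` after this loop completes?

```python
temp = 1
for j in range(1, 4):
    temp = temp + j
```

Start at 1, add 1 through 3
`temp` takes the values: 1 → 2 → 4 → 7

Answer: 7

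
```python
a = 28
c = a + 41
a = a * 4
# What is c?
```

Trace:
`a = 28` → a = 28
`c = a + 41` → c = 69
`a = a * 4` → a = 112
So c = 69

Answer: 69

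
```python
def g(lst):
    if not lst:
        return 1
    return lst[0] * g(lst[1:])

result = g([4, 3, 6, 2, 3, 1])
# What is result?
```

Product over [4, 3, 6, 2, 3, 1] = 4 * 3 * 6 * 2 * 3 * 1 = 432

Answer: 432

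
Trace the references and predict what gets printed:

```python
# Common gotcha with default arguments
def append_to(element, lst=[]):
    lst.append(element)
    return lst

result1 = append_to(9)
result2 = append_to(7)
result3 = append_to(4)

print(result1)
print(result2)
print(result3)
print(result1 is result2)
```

Key concept: mutable default argument gotcha.
Step by step:
`result1 = append_to(9)` → result1 = [9]
`result2 = append_to(7)` → result1 = [9, 7] (same object as result2); result2 = [9, 7] (same object as result1)
`result3 = append_to(4)` → result1 = [9, 7, 4] (same object as result2, result3); result2 = [9, 7, 4] (same object as result1, result3); result3 = [9, 7, 4] (same object as result1, result2)
`print(result1)` → prints [9, 7, 4]
`print(result2)` → prints [9, 7, 4]
`print(result3)` → prints [9, 7, 4]
`print(result1 is result2)` → prints True

Answer:
[9, 7, 4]
[9, 7, 4]
[9, 7, 4]
True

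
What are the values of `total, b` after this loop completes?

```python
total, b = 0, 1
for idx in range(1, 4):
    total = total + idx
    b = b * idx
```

Sum and factorial of 1 to 3
`total, b` takes the values: (0, 1) → (1, 1) → (3, 1) → (3, 2) → (6, 2) → (6, 6)

Answer: 6, 6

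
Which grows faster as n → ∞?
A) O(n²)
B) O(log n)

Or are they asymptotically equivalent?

O(n²) vs O(log n): Higher order terms dominate.

Answer: A) O(n²) grows faster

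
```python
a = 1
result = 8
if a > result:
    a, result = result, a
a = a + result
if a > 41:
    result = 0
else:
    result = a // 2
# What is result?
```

Trace:
`a = 1` → a = 1
`result = 8` → result = 8
`if a > result: ...` → a > result is False → no variable changes
`a = a + result` → a = 9
`if a > 41: ...` → a > 41 is False, take else branch → result = 4
So result = 4

Answer: 4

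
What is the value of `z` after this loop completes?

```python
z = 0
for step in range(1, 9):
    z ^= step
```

XOR of 1 to 8
`z` takes the values: 0 → 1 → 3 → 0 → 4 → 1 → 7 → 0 → 8

Answer: 8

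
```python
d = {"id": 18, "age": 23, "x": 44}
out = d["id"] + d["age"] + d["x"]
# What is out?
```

Trace:
`d = {"id": 18, "age": 23, "x": 44}` → d = {'id': 18, 'age': 23, 'x': 44}
`out = d["id"] + d["age"] + d["x"]` → out = 85
So out = 85

Answer: 85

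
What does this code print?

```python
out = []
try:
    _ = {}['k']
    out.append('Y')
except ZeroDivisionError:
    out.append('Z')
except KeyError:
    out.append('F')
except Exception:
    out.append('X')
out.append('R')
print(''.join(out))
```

Execution trace: 'F' (except KeyError) → 'R' (after the try/except). Output: FR

Answer: FR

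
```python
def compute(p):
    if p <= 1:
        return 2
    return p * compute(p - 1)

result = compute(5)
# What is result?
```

compute(5) = 5 * 4 * 3 * 2 * 2 = 240

Answer: 240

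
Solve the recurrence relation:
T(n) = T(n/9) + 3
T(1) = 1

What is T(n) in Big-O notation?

Each step divides n by 9 and adds 3. After log_9(n) steps we reach T(1)=1. So T(n) = 3·log_9(n) + 1 = O(log n).

Answer: O(log n)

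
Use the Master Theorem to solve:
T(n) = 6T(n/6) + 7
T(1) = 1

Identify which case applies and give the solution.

a=6, b=6, f(n)=7. log_6(6) = 1. Since c=0 < 1, Case 1 applies: T(n) = Θ(n^log_b(a)) = O(n).

Answer: O(n) - Case 1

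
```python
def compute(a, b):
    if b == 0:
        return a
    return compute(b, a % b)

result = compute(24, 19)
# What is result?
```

compute(24, 19) -> compute(19, 5) -> compute(5, 4) -> compute(4, 1) -> compute(1, 0) -> 1

Answer: 1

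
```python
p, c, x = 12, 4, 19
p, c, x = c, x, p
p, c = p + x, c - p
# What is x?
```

Trace:
`p, c, x = 12, 4, 19` → p = 12; c = 4; x = 19
`p, c, x = c, x, p` → p = 4; c = 19; x = 12
`p, c = p + x, c - p` → p = 16; c = 15
So x = 12

Answer: 12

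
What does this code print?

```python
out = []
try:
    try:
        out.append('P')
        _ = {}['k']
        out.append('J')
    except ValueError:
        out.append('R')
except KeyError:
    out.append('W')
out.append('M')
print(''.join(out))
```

Execution trace: 'P' (inner try body) → 'W' (outer except KeyError) → 'M' (after the try/except). Output: PWM

Answer: PWM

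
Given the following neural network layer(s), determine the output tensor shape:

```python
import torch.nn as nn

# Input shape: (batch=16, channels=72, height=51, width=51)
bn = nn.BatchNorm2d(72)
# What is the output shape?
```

Input: (16, 72, 51, 51) -> Output: (16, 72, 51, 51)

Answer: (16, 72, 51, 51)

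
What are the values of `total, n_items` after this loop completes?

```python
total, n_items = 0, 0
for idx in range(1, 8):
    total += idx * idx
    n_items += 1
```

Sum of squares and count
`total, n_items` takes the values: (0, 0) → (1, 0) → (1, 1) → (5, 1) → (5, 2) → (14, 2) → (14, 3) → (30, 3) → (30, 4) → (55, 4) → (55, 5) → (91, 5) → (91, 6) → (140, 6) → (140, 7)

Answer: 140, 7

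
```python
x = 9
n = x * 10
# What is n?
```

Trace:
`x = 9` → x = 9
`n = x * 10` → n = 90
So n = 90

Answer: 90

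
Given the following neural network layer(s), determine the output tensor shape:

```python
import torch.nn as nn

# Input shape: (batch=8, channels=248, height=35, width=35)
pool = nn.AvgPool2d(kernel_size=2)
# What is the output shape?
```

Input: (8, 248, 35, 35) -> Output: (8, 248, 17, 17)

Answer: (8, 248, 17, 17)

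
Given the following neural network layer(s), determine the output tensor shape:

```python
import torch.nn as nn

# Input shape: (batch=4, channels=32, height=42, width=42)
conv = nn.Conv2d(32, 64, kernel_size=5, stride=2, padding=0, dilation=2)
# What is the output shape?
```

Input: (4, 32, 42, 42) -> Output: (4, 64, 17, 17)

Answer: (4, 64, 17, 17)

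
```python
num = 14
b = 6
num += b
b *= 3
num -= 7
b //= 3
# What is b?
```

Trace:
`num = 14` → num = 14
`b = 6` → b = 6
`num += b` → num = 20
`b *= 3` → b = 18
`num -= 7` → num = 13
`b //= 3` → b = 6
So b = 6

Answer: 6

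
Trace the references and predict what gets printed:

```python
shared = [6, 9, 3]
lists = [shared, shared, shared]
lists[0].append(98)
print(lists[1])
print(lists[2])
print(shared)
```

Key concept: list of same reference.
Step by step:
`shared = [6, 9, 3]` → shared = [6, 9, 3]
`lists = [shared, shared, shared]` → lists = [[6, 9, 3], [6, 9, 3], [6, 9, 3]]
`lists[0].append(98)` → shared = [6, 9, 3, 98]; lists = [[6, 9, 3, 98], [6, 9, 3, 98], [6, 9, 3, 98]]
`print(lists[1])` → prints [6, 9, 3, 98]
`print(lists[2])` → prints [6, 9, 3, 98]
`print(shared)` → prints [6, 9, 3, 98]

Answer:
[6, 9, 3, 98]
[6, 9, 3, 98]
[6, 9, 3, 98]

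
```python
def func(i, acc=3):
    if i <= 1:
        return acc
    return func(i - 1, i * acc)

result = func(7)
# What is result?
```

Accumulator trace (n, acc): (7, 3) -> (6, 21) -> (5, 126) -> (4, 630) -> (3, 2520) -> (2, 7560) -> (1, 15120) -> return 15120

Answer: 15120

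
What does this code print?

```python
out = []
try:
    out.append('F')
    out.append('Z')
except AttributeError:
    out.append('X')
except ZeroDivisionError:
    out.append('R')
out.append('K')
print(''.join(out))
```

Execution trace: 'F' (try body) → 'Z' (try body, no exception) → 'K' (after the try/except). Output: FZK

Answer: FZK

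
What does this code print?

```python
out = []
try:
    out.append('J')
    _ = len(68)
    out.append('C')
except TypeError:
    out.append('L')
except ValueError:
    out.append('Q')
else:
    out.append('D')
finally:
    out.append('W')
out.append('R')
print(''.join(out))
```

Execution trace: 'J' (try body) → 'L' (except TypeError) → 'W' (finally) → 'R' (after the try/except). Output: JLWR

Answer: JLWR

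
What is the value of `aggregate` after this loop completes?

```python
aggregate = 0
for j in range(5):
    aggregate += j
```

Sum of 0 to 4 = 10
`aggregate` takes the values: 0 → 1 → 3 → 6 → 10

Answer: 10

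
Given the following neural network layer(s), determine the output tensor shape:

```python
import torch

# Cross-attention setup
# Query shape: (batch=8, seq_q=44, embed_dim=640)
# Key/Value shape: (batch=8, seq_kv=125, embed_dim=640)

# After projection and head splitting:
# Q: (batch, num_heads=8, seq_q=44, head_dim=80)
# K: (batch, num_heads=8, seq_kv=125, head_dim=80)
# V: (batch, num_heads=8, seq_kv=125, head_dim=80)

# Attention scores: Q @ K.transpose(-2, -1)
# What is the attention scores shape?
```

Input: (8, 44, 640) -> Output: (8, 8, 44, 125)

Answer: (8, 8, 44, 125)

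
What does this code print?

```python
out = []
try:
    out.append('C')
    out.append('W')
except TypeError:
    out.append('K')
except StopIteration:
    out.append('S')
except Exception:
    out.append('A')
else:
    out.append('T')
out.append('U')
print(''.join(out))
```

Execution trace: 'C' (try body) → 'W' (try body, no exception) → 'T' (else) → 'U' (after the try/except). Output: CWTU

Answer: CWTU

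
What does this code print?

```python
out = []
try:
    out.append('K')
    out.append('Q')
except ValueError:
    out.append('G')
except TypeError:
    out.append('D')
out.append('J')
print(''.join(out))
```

Execution trace: 'K' (try body) → 'Q' (try body, no exception) → 'J' (after the try/except). Output: KQJ

Answer: KQJ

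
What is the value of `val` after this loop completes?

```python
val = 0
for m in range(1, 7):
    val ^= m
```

XOR of 1 to 6
`val` takes the values: 0 → 1 → 3 → 0 → 4 → 1 → 7

Answer: 7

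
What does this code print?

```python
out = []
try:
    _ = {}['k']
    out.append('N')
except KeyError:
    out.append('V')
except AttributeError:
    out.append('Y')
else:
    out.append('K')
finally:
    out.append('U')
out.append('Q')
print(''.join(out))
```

Execution trace: 'V' (except KeyError) → 'U' (finally) → 'Q' (after the try/except). Output: VUQ

Answer: VUQ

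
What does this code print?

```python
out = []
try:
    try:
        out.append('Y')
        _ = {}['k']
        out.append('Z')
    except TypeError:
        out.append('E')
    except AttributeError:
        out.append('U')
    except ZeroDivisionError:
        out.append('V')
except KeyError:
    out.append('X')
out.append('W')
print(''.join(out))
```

Execution trace: 'Y' (try body) → 'X' (outer except KeyError) → 'W' (after the try/except). Output: YXW

Answer: YXW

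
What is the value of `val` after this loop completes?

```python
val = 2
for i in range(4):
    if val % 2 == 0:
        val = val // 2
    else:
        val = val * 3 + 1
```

Collatz-style transformation from 2
`val` takes the values: 2 → 1 → 4 → 2 → 1

Answer: 1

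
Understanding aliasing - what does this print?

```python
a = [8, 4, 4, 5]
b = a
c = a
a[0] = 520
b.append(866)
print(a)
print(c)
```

Key concept: multiple aliases.
Step by step:
`a = [8, 4, 4, 5]` → a = [8, 4, 4, 5]
`b = a` → b = [8, 4, 4, 5] (same object as a)
`c = a` → c = [8, 4, 4, 5] (same object as a, b)
`a[0] = 520` → a = [520, 4, 4, 5] (same object as b, c); b = [520, 4, 4, 5] (same object as a, c); c = [520, 4, 4, 5] (same object as a, b)
`b.append(866)` → a = [520, 4, 4, 5, 866] (same object as b, c); b = [520, 4, 4, 5, 866] (same object as a, c); c = [520, 4, 4, 5, 866] (same object as a, b)
`print(a)` → prints [520, 4, 4, 5, 866]
`print(c)` → prints [520, 4, 4, 5, 866]

Answer:
[520, 4, 4, 5, 866]
[520, 4, 4, 5, 866]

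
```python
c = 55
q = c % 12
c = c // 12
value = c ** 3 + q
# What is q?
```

Trace:
`c = 55` → c = 55
`q = c % 12` → q = 7
`c = c // 12` → c = 4
`value = c ** 3 + q` → value = 71
So q = 7

Answer: 7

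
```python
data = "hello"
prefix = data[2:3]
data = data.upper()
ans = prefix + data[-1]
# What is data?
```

Trace:
`data = "hello"` → data = 'hello'
`prefix = data[2:3]` → prefix = 'l'
`data = data.upper()` → data = 'HELLO'
`ans = prefix + data[-1]` → ans = 'lO'
So data = 'HELLO'

Answer: 'HELLO'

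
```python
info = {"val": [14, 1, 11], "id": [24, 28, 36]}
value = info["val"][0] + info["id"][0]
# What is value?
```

Trace:
`info = {"val": [14, 1, 11], "id": [24, 28, 36]}` → info = {'val': [14, 1, 11], 'id': [24, 28, 36]}
`value = info["val"][0] + info["id"][0]` → value = 38
So value = 38

Answer: 38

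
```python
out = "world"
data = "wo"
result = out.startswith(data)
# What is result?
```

Trace:
`out = "world"` → out = 'world'
`data = "wo"` → data = 'wo'
`result = out.startswith(data)` → result = True
So result = True

Answer: True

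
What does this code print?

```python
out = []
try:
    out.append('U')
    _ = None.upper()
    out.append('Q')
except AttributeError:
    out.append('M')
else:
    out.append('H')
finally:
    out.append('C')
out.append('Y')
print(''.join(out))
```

Execution trace: 'U' (try body) → 'M' (except AttributeError) → 'C' (finally) → 'Y' (after the try/except). Output: UMCY

Answer: UMCY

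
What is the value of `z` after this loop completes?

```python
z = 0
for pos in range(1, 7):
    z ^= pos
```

XOR of 1 to 6
`z` takes the values: 0 → 1 → 3 → 0 → 4 → 1 → 7

Answer: 7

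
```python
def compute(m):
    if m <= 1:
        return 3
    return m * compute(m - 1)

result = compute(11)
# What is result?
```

compute(11) = 11 * 10 * 9 * 8 * 7 * 6 * 5 * 4 * 3 * 2 * 3 = 119750400

Answer: 119750400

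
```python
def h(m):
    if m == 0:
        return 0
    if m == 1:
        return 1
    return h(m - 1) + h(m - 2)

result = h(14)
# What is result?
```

Build up from base cases: h(0)=0, h(1)=1, h(2)=1, h(3)=2, h(4)=3, h(5)=5, h(6)=8, ..., h(14)=377

Answer: 377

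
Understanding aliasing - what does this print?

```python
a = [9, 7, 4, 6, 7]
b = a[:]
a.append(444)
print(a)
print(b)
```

Key concept: slice [:] creates copy.
Step by step:
`a = [9, 7, 4, 6, 7]` → a = [9, 7, 4, 6, 7]
`b = a[:]` → b = [9, 7, 4, 6, 7]
`a.append(444)` → a = [9, 7, 4, 6, 7, 444]
`print(a)` → prints [9, 7, 4, 6, 7, 444]
`print(b)` → prints [9, 7, 4, 6, 7]

Answer:
[9, 7, 4, 6, 7, 444]
[9, 7, 4, 6, 7]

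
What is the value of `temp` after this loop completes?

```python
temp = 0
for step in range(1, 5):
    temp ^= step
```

XOR of 1 to 4
`temp` takes the values: 0 → 1 → 3 → 0 → 4

Answer: 4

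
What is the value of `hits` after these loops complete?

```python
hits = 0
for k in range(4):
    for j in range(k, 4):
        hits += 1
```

Upper triangle: 4 + 3 + ... + 1
`hits` takes the values: 0 → 1 → 2 → 3 → 4 → 5 → 6 → 7 → 8 → 9 → 10

Answer: 10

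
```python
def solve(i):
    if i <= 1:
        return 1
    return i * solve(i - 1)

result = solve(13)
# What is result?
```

solve(13) = 13 * 12 * 11 * 10 * 9 * 8 * 7 * 6 * 5 * 4 * 3 * 2 * 1 = 6227020800

Answer: 6227020800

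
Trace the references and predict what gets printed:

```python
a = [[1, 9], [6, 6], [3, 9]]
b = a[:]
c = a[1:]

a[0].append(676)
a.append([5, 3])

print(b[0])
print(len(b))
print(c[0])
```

Key concept: slice with nested mutation.
Step by step:
`a = [[1, 9], [6, 6], [3, 9]]` → a = [[1, 9], [6, 6], [3, 9]]
`b = a[:]` → b = [[1, 9], [6, 6], [3, 9]]
`c = a[1:]` → c = [[6, 6], [3, 9]]
`a[0].append(676)` → a = [[1, 9, 676], [6, 6], [3, 9]]; b = [[1, 9, 676], [6, 6], [3, 9]]
`a.append([5, 3])` → a = [[1, 9, 676], [6, 6], [3, 9], [5, 3]]
`print(b[0])` → prints [1, 9, 676]
`print(len(b))` → prints 3
`print(c[0])` → prints [6, 6]

Answer:
[1, 9, 676]
3
[6, 6]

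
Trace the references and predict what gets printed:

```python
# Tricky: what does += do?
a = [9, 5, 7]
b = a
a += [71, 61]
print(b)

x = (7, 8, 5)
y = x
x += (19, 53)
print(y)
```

Key concept: += behavior differs for mutable vs immutable.
Step by step:
`a = [9, 5, 7]` → a = [9, 5, 7]
`b = a` → b = [9, 5, 7] (same object as a)
`a += [71, 61]` → a = [9, 5, 7, 71, 61] (same object as b); b = [9, 5, 7, 71, 61] (same object as a)
`print(b)` → prints [9, 5, 7, 71, 61]
`x = (7, 8, 5)` → x = (7, 8, 5)
`y = x` → y = (7, 8, 5)
`x += (19, 53)` → x = (7, 8, 5, 19, 53)
`print(y)` → prints (7, 8, 5)

Answer:
[9, 5, 7, 71, 61]
(7, 8, 5)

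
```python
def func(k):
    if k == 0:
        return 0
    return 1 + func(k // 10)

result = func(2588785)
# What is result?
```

Count of digits of 2588785: 7

Answer: 7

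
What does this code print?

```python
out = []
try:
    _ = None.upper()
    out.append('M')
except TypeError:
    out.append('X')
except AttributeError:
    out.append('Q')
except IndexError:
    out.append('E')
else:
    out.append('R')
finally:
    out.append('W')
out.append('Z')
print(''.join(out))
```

Execution trace: 'Q' (except AttributeError) → 'W' (finally) → 'Z' (after the try/except). Output: QWZ

Answer: QWZ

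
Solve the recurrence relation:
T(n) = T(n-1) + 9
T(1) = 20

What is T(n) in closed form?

Unrolling: T(n) = T(1) + 9·(n-1) = 20 + 9(n-1) = 9n + 11.

Answer: T(n) = 9n + 11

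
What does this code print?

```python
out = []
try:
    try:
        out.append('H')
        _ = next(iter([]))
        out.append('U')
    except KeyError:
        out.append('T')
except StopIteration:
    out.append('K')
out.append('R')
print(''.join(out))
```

Execution trace: 'H' (try body) → 'K' (outer except StopIteration) → 'R' (after the try/except). Output: HKR

Answer: HKR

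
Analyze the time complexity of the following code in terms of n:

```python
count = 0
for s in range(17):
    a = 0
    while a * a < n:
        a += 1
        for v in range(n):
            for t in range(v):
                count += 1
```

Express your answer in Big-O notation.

Each loop level contributes: 1 × √n × n × n. Multiplying the contributions gives O(n^2√n).

Answer: O(n^2√n)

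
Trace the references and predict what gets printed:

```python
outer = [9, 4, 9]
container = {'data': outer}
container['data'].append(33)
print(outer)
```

Key concept: dict holds reference to list.
Step by step:
`outer = [9, 4, 9]` → outer = [9, 4, 9]
`container = {'data': outer}` → container = {'data': [9, 4, 9]}
`container['data'].append(33)` → outer = [9, 4, 9, 33]; container = {'data': [9, 4, 9, 33]}
`print(outer)` → prints [9, 4, 9, 33]

Answer: [9, 4, 9, 33]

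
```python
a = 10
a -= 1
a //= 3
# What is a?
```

Trace:
`a = 10` → a = 10
`a -= 1` → a = 9
`a //= 3` → a = 3
So a = 3

Answer: 3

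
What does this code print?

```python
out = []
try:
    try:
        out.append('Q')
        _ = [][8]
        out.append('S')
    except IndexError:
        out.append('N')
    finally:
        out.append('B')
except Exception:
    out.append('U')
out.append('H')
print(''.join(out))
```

Execution trace: 'Q' (inner try body) → 'N' (inner except IndexError) → 'B' (inner finally) → 'H' (after the try/except). Output: QNBH

Answer: QNBH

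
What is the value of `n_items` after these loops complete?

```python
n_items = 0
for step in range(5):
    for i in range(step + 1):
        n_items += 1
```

Triangle: 1 + 2 + ... + 5
`n_items` takes the values: 0 → 1 → 2 → 3 → 4 → 5 → 6 → 7 → 8 → 9 → 10 → 11 → 12 → 13 → 14 → 15

Answer: 15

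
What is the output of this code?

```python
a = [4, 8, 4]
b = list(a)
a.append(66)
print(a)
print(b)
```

Key concept: list() constructor creates copy.
Step by step:
`a = [4, 8, 4]` → a = [4, 8, 4]
`b = list(a)` → b = [4, 8, 4]
`a.append(66)` → a = [4, 8, 4, 66]
`print(a)` → prints [4, 8, 4, 66]
`print(b)` → prints [4, 8, 4]

Answer:
[4, 8, 4, 66]
[4, 8, 4]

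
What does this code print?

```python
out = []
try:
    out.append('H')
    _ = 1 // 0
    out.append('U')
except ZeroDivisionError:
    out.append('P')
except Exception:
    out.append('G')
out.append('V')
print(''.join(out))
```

Execution trace: 'H' (try body) → 'P' (except ZeroDivisionError) → 'V' (after the try/except). Output: HPV

Answer: HPV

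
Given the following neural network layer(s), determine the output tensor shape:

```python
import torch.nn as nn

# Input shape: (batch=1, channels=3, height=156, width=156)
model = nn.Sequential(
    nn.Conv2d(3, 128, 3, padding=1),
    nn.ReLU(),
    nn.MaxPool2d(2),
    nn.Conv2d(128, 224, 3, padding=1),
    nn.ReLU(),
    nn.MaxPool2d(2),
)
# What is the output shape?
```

Input: (1, 3, 156, 156) -> after first Conv2d: (1, 128, 156, 156) -> after first MaxPool2d: (1, 128, 78, 78) -> after second Conv2d: (1, 224, 78, 78) -> Output: (1, 224, 39, 39)

Answer: (1, 224, 39, 39)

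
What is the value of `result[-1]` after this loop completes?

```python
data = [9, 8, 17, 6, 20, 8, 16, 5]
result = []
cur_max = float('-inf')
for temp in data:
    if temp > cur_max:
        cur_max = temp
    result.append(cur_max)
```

Running max ends at 20
`result` takes the values: [] → [9] → [9, 9] → [9, 9, 17] → [9, 9, 17, 17] → [9, 9, 17, 17, 20] → [9, 9, 17, 17, 20, 20] → [9, 9, 17, 17, 20, 20, 20] → [9, 9, 17, 17, 20, 20, 20, 20]
So `result[-1]` = 20

Answer: 20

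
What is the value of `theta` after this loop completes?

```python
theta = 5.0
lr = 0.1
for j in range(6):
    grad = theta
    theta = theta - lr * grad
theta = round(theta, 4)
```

Gradient descent: w = 5.0 * (1 - 0.1)^6
`theta` takes the values: 5.0 → 4.5 → 4.05 → 3.645 → 3.2805 → 2.95245 → 2.657205 → 2.6572

Answer: 2.6572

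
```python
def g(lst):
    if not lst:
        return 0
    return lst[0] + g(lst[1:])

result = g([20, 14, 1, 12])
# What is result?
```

20 + 14 + 1 + 12 + 0 = 47

Answer: 47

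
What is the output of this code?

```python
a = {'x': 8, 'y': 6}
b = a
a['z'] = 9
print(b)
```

Key concept: dict aliasing.
Step by step:
`a = {'x': 8, 'y': 6}` → a = {'x': 8, 'y': 6}
`b = a` → b = {'x': 8, 'y': 6} (same object as a)
`a['z'] = 9` → a = {'x': 8, 'y': 6, 'z': 9} (same object as b); b = {'x': 8, 'y': 6, 'z': 9} (same object as a)
`print(b)` → prints {'x': 8, 'y': 6, 'z': 9}

Answer: {'x': 8, 'y': 6, 'z': 9}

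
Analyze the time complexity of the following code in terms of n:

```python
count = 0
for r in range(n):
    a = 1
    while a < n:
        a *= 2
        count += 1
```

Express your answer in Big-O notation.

Each loop level contributes: n × log n. Multiplying the contributions gives O(n log n).

Answer: O(n log n)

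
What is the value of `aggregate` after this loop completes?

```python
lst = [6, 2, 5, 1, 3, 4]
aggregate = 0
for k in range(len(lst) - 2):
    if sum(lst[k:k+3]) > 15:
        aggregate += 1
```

Count windows with sum > 15
`aggregate` takes the values: 0

Answer: 0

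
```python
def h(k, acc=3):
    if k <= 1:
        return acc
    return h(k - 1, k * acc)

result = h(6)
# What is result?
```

Accumulator trace (n, acc): (6, 3) -> (5, 18) -> (4, 90) -> (3, 360) -> (2, 1080) -> (1, 2160) -> return 2160

Answer: 2160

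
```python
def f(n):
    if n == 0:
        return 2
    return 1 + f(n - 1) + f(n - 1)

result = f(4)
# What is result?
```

f(n) = 1 + 2·f(n-1), f(0)=2. Closed form: (2+1)·2^4 - 1 = 47.

Answer: 47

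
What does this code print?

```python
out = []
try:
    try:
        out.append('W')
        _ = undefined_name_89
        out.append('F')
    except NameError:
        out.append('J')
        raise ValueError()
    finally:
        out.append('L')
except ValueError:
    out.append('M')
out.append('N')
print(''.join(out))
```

Execution trace: 'W' (inner try body) → 'J' (inner except NameError) → 'L' (inner finally) → 'M' (outer except ValueError) → 'N' (after the try/except). Output: WJLMN

Answer: WJLMN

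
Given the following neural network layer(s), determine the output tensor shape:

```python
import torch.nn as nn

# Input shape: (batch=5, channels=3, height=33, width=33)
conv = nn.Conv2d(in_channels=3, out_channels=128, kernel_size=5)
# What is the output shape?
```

Input: (5, 3, 33, 33) -> Output: (5, 128, 29, 29)

Answer: (5, 128, 29, 29)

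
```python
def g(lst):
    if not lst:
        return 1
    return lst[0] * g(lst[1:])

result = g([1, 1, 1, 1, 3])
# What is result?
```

Product over [1, 1, 1, 1, 3] = 1 * 1 * 1 * 1 * 3 = 3

Answer: 3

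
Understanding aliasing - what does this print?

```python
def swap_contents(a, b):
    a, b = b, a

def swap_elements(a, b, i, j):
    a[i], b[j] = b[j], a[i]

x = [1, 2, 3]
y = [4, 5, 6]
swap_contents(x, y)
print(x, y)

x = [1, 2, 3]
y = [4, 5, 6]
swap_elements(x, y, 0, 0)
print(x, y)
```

Key concept: parameter rebinding vs mutation.
Step by step:
`x = [1, 2, 3]` → x = [1, 2, 3]
`y = [4, 5, 6]` → y = [4, 5, 6]
`swap_contents(x, y)` → no visible change to tracked variables
`print(x, y)` → prints [1, 2, 3] [4, 5, 6]
`x = [1, 2, 3]` → x = [1, 2, 3]
`y = [4, 5, 6]` → y = [4, 5, 6]
`swap_elements(x, y, 0, 0)` → x = [4, 2, 3]; y = [1, 5, 6]
`print(x, y)` → prints [4, 2, 3] [1, 5, 6]

Answer:
[1, 2, 3] [4, 5, 6]
[4, 2, 3] [1, 5, 6]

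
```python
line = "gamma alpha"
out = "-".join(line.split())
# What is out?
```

Trace:
`line = "gamma alpha"` → line = 'gamma alpha'
`out = "-".join(line.split())` → out = 'gamma-alpha'
So out = 'gamma-alpha'

Answer: 'gamma-alpha'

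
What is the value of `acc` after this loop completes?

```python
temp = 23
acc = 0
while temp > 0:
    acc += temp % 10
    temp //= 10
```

Sum digits of 23
`acc` takes the values: 0 → 3 → 5

Answer: 5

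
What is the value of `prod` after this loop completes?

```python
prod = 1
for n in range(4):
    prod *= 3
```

3^4 = 81
`prod` takes the values: 1 → 3 → 9 → 27 → 81

Answer: 81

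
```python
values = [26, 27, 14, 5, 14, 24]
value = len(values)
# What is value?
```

Trace:
`values = [26, 27, 14, 5, 14, 24]` → values = [26, 27, 14, 5, 14, 24]
`value = len(values)` → value = 6
So value = 6

Answer: 6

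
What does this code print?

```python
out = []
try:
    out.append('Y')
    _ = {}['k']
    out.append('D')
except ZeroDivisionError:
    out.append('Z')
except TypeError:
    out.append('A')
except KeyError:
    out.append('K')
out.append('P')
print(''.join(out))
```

Execution trace: 'Y' (try body) → 'K' (except KeyError) → 'P' (after the try/except). Output: YKP

Answer: YKP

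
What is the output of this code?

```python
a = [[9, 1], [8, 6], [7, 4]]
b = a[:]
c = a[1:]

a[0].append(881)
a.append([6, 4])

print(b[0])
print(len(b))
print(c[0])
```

Key concept: slice with nested mutation.
Step by step:
`a = [[9, 1], [8, 6], [7, 4]]` → a = [[9, 1], [8, 6], [7, 4]]
`b = a[:]` → b = [[9, 1], [8, 6], [7, 4]]
`c = a[1:]` → c = [[8, 6], [7, 4]]
`a[0].append(881)` → a = [[9, 1, 881], [8, 6], [7, 4]]; b = [[9, 1, 881], [8, 6], [7, 4]]
`a.append([6, 4])` → a = [[9, 1, 881], [8, 6], [7, 4], [6, 4]]
`print(b[0])` → prints [9, 1, 881]
`print(len(b))` → prints 3
`print(c[0])` → prints [8, 6]

Answer:
[9, 1, 881]
3
[8, 6]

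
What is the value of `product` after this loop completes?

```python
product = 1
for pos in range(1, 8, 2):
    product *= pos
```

Product of 1, 3, 5, ... up to 7
`product` takes the values: 1 → 3 → 15 → 105

Answer: 105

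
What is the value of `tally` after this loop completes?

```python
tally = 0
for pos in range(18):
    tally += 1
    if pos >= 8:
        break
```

Loop breaks when pos reaches 8, tally is 9
`tally` takes the values: 0 → 1 → 2 → 3 → 4 → 5 → 6 → 7 → 8 → 9

Answer: 9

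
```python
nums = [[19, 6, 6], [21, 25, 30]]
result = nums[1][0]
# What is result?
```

Trace:
`nums = [[19, 6, 6], [21, 25, 30]]` → nums = [[19, 6, 6], [21, 25, 30]]
`result = nums[1][0]` → result = 21
So result = 21

Answer: 21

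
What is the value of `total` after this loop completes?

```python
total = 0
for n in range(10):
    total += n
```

Sum of 0 to 9 = 45
`total` takes the values: 0 → 1 → 3 → 6 → 10 → 15 → 21 → 28 → 36 → 45

Answer: 45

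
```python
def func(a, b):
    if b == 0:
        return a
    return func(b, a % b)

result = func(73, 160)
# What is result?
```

func(73, 160) -> func(160, 73) -> func(73, 14) -> func(14, 3) -> func(3, 2) -> func(2, 1) -> func(1, 0) -> 1

Answer: 1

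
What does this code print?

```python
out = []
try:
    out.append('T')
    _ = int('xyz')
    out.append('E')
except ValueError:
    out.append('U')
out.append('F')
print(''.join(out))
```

Execution trace: 'T' (try body) → 'U' (except ValueError) → 'F' (after the try/except). Output: TUF

Answer: TUF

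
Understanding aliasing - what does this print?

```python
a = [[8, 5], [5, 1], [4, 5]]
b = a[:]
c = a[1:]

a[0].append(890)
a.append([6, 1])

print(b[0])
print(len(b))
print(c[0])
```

Key concept: slice with nested mutation.
Step by step:
`a = [[8, 5], [5, 1], [4, 5]]` → a = [[8, 5], [5, 1], [4, 5]]
`b = a[:]` → b = [[8, 5], [5, 1], [4, 5]]
`c = a[1:]` → c = [[5, 1], [4, 5]]
`a[0].append(890)` → a = [[8, 5, 890], [5, 1], [4, 5]]; b = [[8, 5, 890], [5, 1], [4, 5]]
`a.append([6, 1])` → a = [[8, 5, 890], [5, 1], [4, 5], [6, 1]]
`print(b[0])` → prints [8, 5, 890]
`print(len(b))` → prints 3
`print(c[0])` → prints [5, 1]

Answer:
[8, 5, 890]
3
[5, 1]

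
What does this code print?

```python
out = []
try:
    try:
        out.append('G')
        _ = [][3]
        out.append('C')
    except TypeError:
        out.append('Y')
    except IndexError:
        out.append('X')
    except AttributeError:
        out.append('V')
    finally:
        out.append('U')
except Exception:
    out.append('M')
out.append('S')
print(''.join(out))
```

Execution trace: 'G' (inner try body) → 'X' (inner except IndexError) → 'U' (inner finally) → 'S' (after the try/except). Output: GXUS

Answer: GXUS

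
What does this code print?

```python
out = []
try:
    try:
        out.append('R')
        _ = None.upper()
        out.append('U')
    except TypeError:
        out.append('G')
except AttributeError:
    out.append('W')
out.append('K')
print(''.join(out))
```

Execution trace: 'R' (try body) → 'W' (outer except AttributeError) → 'K' (after the try/except). Output: RWK

Answer: RWK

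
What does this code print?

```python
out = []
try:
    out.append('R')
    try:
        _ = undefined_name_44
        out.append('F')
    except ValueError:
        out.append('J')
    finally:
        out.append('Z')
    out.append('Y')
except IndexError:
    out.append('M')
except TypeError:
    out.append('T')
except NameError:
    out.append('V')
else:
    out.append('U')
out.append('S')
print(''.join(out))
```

Execution trace: 'R' (try body) → 'Z' (inner finally) → 'V' (except NameError) → 'S' (after the try/except). Output: RZVS

Answer: RZVS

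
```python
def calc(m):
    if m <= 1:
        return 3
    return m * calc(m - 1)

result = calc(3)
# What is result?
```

calc(3) = 3 * 2 * 3 = 18

Answer: 18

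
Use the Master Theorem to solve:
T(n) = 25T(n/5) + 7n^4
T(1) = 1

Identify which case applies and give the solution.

a=25, b=5, f(n)=7n^4. log_5(25) = 2. Since c=4 > 2 and the regularity condition holds (25(n/5)^4 = (25/5^4)n^4 with 25/5^4 < 1), Case 3 applies: T(n) = Θ(f(n)) = O(n^4).

Answer: O(n^4) - Case 3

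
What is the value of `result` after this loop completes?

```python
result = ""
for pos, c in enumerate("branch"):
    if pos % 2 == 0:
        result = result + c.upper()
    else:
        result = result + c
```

Uppercase even positions in 'branch'
`result` takes the values: "" → "B" → "Br" → "BrA" → "BrAn" → "BrAnC" → "BrAnCh"

Answer: "BrAnCh"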